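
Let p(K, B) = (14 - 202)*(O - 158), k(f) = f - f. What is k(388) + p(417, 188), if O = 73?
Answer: 15980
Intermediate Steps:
k(f) = 0
p(K, B) = 15980 (p(K, B) = (14 - 202)*(73 - 158) = -188*(-85) = 15980)
k(388) + p(417, 188) = 0 + 15980 = 15980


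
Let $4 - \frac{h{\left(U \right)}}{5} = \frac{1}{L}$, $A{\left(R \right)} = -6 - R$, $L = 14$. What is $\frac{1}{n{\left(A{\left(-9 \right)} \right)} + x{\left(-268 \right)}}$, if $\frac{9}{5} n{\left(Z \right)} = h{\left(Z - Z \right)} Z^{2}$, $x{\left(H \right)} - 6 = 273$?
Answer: $\frac{14}{5281} \approx 0.002651$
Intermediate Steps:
$x{\left(H \right)} = 279$ ($x{\left(H \right)} = 6 + 273 = 279$)
$h{\left(U \right)} = \frac{275}{14}$ ($h{\left(U \right)} = 20 - \frac{5}{14} = \frac{275}{14}$)
$n{\left(Z \right)} = \frac{1375 Z^{2}}{126}$ ($n{\left(Z \right)} = \frac{5 \frac{275 Z^{2}}{14}}{9} = \frac{1375 Z^{2}}{126}$)
$\frac{1}{n{\left(A{\left(-9 \right)} \right)} + x{\left(-268 \right)}} = \frac{1}{\frac{1375 \left(-6 - -9\right)^{2}}{126} + 279} = \frac{1}{\frac{1375 \left(-6 + 9\right)^{2}}{126} + 279} = \frac{1}{\frac{1375 \cdot 3^{2}}{126} + 279} = \frac{1}{\frac{1375}{126} \cdot 9 + 279} = \frac{1}{\frac{1375}{14} + 279} = \frac{1}{\frac{5281}{14}} = \frac{14}{5281}$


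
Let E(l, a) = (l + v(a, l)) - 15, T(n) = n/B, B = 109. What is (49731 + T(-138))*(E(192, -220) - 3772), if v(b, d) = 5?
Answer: -19459742190/109 ≈ -1.7853e+8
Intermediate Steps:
T(n) = n/109
E(l, a) = -10 + l (E(l, a) = (l + 5) - 15 = (5 + l) - 15 = -10 + l)
(49731 + T(-138))*(E(192, -220) - 3772) = (49731 + (1/109)*(-138))*((-10 + 192) - 3772) = (49731 - 138/109)*(182 - 3772) = (5420541/109)*(-3590) = -19459742190/109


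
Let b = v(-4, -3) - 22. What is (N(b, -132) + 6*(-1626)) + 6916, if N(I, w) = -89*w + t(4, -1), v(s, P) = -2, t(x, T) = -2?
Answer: 8906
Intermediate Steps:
b = -24 (b = -2 - 22 = -24)
N(I, w) = -2 - 89*w (N(I, w) = -89*w - 2 = -2 - 89*w)
(N(b, -132) + 6*(-1626)) + 6916 = ((-2 - 89*(-132)) + 6*(-1626)) + 6916 = ((-2 + 11748) - 9756) + 6916 = (11746 - 9756) + 6916 = 1990 + 6916 = 8906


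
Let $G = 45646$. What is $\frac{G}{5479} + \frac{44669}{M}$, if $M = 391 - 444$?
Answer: $- \frac{242322213}{290387} \approx -834.48$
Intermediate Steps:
$M = -53$
$\frac{G}{5479} + \frac{44669}{M} = \frac{45646}{5479} + \frac{44669}{-53} = 45646 \cdot \frac{1}{5479} + 44669 \left(- \frac{1}{53}\right) = \frac{45646}{5479} - \frac{44669}{53} = - \frac{242322213}{290387}$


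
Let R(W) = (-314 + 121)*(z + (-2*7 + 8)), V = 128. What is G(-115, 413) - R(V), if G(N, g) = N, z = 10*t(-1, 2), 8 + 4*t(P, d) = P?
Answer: -11231/2 ≈ -5615.5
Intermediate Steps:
t(P, d) = -2 + P/4
z = -45/2 (z = 10*(-2 + (¼)*(-1)) = 10*(-2 - ¼) = 10*(-9/4) = -45/2 ≈ -22.500)
R(W) = 11001/2 (R(W) = (-314 + 121)*(-45/2 + (-2*7 + 8)) = -193*(-45/2 + (-14 + 8)) = -193*(-45/2 - 6) = -193*(-57/2) = 11001/2)
G(-115, 413) - R(V) = -115 - 1*11001/2 = -115 - 11001/2 = -11231/2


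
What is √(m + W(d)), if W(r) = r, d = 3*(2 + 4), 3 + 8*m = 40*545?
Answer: √43882/4 ≈ 52.370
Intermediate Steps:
m = 21797/8 (m = -3/8 + (40*545)/8 = -3/8 + (⅛)*21800 = -3/8 + 2725 = 21797/8 ≈ 2724.6)
d = 18 (d = 3*6 = 18)
√(m + W(d)) = √(21797/8 + 18) = √(21941/8) = √43882/4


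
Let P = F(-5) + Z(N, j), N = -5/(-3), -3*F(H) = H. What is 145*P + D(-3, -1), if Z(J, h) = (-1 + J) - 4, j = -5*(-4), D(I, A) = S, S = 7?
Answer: -704/3 ≈ -234.67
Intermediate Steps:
F(H) = -H/3
N = 5/3 (N = -5*(-1/3) = 5/3 ≈ 1.6667)
D(I, A) = 7
j = 20
Z(J, h) = -5 + J
P = -5/3 (P = -1/3*(-5) + (-5 + 5/3) = 5/3 - 10/3 = -5/3 ≈ -1.6667)
145*P + D(-3, -1) = 145*(-5/3) + 7 = -725/3 + 7 = -704/3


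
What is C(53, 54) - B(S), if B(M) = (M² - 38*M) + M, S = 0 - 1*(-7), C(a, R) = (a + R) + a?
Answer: 370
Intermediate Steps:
C(a, R) = R + 2*a (C(a, R) = (R + a) + a = R + 2*a)
S = 7 (S = 0 + 7 = 7)
B(M) = M² - 37*M
C(53, 54) - B(S) = (54 + 2*53) - 7*(-37 + 7) = (54 + 106) - 7*(-30) = 160 - 1*(-210) = 160 + 210 = 370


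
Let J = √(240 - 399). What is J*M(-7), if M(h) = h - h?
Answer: 0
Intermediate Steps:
J = I*√159 (J = √(-159) = I*√159 ≈ 12.61*I)
M(h) = 0
J*M(-7) = (I*√159)*0 = 0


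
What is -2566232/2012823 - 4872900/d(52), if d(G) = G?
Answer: -2452104660191/26166699 ≈ -93711.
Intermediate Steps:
-2566232/2012823 - 4872900/d(52) = -2566232/2012823 - 4872900/52 = -2566232*1/2012823 - 4872900*1/52 = -2566232/2012823 - 1218225/13 = -2452104660191/26166699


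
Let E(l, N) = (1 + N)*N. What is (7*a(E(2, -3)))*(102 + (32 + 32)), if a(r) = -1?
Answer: -1162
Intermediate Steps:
E(l, N) = N*(1 + N)
(7*a(E(2, -3)))*(102 + (32 + 32)) = (7*(-1))*(102 + (32 + 32)) = -7*(102 + 64) = -7*166 = -1162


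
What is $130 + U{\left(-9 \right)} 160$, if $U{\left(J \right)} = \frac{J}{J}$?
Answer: $290$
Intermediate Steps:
$U{\left(J \right)} = 1$
$130 + U{\left(-9 \right)} 160 = 130 + 1 \cdot 160 = 130 + 160 = 290$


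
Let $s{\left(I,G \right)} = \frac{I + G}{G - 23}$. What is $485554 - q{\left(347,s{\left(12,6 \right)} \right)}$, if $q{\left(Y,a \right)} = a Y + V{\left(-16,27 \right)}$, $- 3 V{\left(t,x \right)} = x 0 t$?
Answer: $\frac{8260664}{17} \approx 4.8592 \cdot 10^{5}$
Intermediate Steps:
$V{\left(t,x \right)} = 0$ ($V{\left(t,x \right)} = - \frac{x 0 t}{3} = - \frac{0 t}{3} = \left(- \frac{1}{3}\right) 0 = 0$)
$s{\left(I,G \right)} = \frac{G + I}{-23 + G}$
$q{\left(Y,a \right)} = Y a$ ($q{\left(Y,a \right)} = a Y + 0 = Y a + 0 = Y a$)
$485554 - q{\left(347,s{\left(12,6 \right)} \right)} = 485554 - 347 \frac{6 + 12}{-23 + 6} = 485554 - 347 \frac{1}{-17} \cdot 18 = 485554 - 347 \left(\left(- \frac{1}{17}\right) 18\right) = 485554 - 347 \left(- \frac{18}{17}\right) = 485554 - - \frac{6246}{17} = 485554 + \frac{6246}{17} = \frac{8260664}{17}$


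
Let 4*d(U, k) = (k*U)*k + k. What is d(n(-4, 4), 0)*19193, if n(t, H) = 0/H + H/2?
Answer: 0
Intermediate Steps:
n(t, H) = H/2 (n(t, H) = 0 + H*(1/2) = 0 + H/2 = H/2)
d(U, k) = k/4 + U*k**2/4 (d(U, k) = ((k*U)*k + k)/4 = ((U*k)*k + k)/4 = (U*k**2 + k)/4 = (k + U*k**2)/4 = k/4 + U*k**2/4)
d(n(-4, 4), 0)*19193 = ((1/4)*0*(1 + ((1/2)*4)*0))*19193 = ((1/4)*0*(1 + 2*0))*19193 = ((1/4)*0*(1 + 0))*19193 = ((1/4)*0*1)*19193 = 0*19193 = 0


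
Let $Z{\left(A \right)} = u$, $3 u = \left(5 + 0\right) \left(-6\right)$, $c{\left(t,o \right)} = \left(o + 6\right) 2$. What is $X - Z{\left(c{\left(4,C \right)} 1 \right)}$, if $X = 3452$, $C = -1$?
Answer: $3462$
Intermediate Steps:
$c{\left(t,o \right)} = 12 + 2 o$ ($c{\left(t,o \right)} = \left(6 + o\right) 2 = 12 + 2 o$)
$u = -10$ ($u = \frac{\left(5 + 0\right) \left(-6\right)}{3} = \frac{5 \left(-6\right)}{3} = \frac{1}{3} \left(-30\right) = -10$)
$Z{\left(A \right)} = -10$
$X - Z{\left(c{\left(4,C \right)} 1 \right)} = 3452 - -10 = 3452 + 10 = 3462$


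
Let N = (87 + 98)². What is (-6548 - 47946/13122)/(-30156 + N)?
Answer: -14328467/8898903 ≈ -1.6101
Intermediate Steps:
N = 34225 (N = 185² = 34225)
(-6548 - 47946/13122)/(-30156 + N) = (-6548 - 47946/13122)/(-30156 + 34225) = (-6548 - 47946*1/13122)/4069 = (-6548 - 7991/2187)*(1/4069) = -14328467/2187*1/4069 = -14328467/8898903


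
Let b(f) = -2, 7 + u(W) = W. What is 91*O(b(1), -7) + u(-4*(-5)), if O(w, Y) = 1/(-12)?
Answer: 65/12 ≈ 5.4167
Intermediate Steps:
u(W) = -7 + W
O(w, Y) = -1/12
91*O(b(1), -7) + u(-4*(-5)) = 91*(-1/12) + (-7 - 4*(-5)) = -91/12 + (-7 + 20) = -91/12 + 13 = 65/12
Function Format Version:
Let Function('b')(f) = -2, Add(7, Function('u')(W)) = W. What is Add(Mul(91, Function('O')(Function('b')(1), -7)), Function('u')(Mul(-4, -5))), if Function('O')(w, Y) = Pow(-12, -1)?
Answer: Rational(65, 12) ≈ 5.4167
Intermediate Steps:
Function('u')(W) = Add(-7, W)
Function('O')(w, Y) = Rational(-1, 12)
Add(Mul(91, Function('O')(Function('b')(1), -7)), Function('u')(Mul(-4, -5))) = Add(Mul(91, Rational(-1, 12)), Add(-7, Mul(-4, -5))) = Add(Rational(-91, 12), Add(-7, 20)) = Add(Rational(-91, 12), 13) = Rational(65, 12)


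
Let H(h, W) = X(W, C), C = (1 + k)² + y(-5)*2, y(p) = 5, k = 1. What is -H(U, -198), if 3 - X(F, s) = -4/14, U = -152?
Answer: -23/7 ≈ -3.2857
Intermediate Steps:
C = 14 (C = (1 + 1)² + 5*2 = 2² + 10 = 4 + 10 = 14)
X(F, s) = 23/7 (X(F, s) = 3 - (-4)/14 = 3 - 1*(-2/7) = 3 + 2/7 = 23/7)
H(h, W) = 23/7
-H(U, -198) = -1*23/7 = -23/7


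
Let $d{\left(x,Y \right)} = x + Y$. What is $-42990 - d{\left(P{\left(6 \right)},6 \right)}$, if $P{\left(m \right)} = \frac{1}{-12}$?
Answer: $- \frac{515951}{12} \approx -42996.0$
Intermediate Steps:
$P{\left(m \right)} = - \frac{1}{12}$
$d{\left(x,Y \right)} = Y + x$
$-42990 - d{\left(P{\left(6 \right)},6 \right)} = -42990 - \left(6 - \frac{1}{12}\right) = -42990 - \frac{71}{12} = - \frac{515951}{12}$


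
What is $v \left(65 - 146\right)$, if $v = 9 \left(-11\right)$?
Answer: $8019$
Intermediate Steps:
$v = -99$
$v \left(65 - 146\right) = - 99 \left(65 - 146\right) = \left(-99\right) \left(-81\right) = 8019$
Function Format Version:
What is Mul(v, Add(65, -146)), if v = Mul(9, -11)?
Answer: 8019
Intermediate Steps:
v = -99
Mul(v, Add(65, -146)) = Mul(-99, Add(65, -146)) = Mul(-99, -81) = 8019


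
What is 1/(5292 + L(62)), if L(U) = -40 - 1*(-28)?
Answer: 1/5280 ≈ 0.00018939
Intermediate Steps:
L(U) = -12 (L(U) = -40 + 28 = -12)
1/(5292 + L(62)) = 1/(5292 - 12) = 1/5280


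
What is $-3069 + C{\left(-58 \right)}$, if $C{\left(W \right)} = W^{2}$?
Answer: $295$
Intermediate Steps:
$-3069 + C{\left(-58 \right)} = -3069 + \left(-58\right)^{2} = -3069 + 3364 = 295$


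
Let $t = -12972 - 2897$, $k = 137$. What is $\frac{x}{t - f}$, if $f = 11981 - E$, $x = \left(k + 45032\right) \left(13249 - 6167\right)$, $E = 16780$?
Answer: $- \frac{159943429}{5535} \approx -28897.0$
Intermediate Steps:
$t = -15869$ ($t = -12972 - 2897 = -15869$)
$x = 319886858$ ($x = \left(137 + 45032\right) \left(13249 - 6167\right) = 45169 \cdot 7082 = 319886858$)
$f = -4799$ ($f = 11981 - 16780 = -4799$)
$\frac{x}{t - f} = \frac{319886858}{-15869 - -4799} = \frac{319886858}{-15869 + 4799} = \frac{319886858}{-11070} = 319886858 \left(- \frac{1}{11070}\right) = - \frac{159943429}{5535}$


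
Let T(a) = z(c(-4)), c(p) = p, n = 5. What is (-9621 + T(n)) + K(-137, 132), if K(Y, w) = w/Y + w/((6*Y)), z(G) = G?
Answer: -1318779/137 ≈ -9626.1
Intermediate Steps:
K(Y, w) = 7*w/(6*Y) (K(Y, w) = w/Y + w*(1/(6*Y)) = w/Y + w/(6*Y) = 7*w/(6*Y))
T(a) = -4
(-9621 + T(n)) + K(-137, 132) = (-9621 - 4) + (7/6)*132/(-137) = -9625 + (7/6)*132*(-1/137) = -9625 - 154/137 = -1318779/137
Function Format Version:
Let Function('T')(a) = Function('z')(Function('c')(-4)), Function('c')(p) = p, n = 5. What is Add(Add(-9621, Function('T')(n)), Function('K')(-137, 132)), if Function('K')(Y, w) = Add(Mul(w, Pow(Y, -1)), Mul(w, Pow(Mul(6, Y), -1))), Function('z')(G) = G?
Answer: Rational(-1318779, 137) ≈ -9626.1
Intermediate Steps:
Function('K')(Y, w) = Mul(Rational(7, 6), w, Pow(Y, -1)) (Function('K')(Y, w) = Add(Mul(w, Pow(Y, -1)), Mul(w, Mul(Rational(1, 6), Pow(Y, -1)))) = Add(Mul(w, Pow(Y, -1)), Mul(Rational(1, 6), w, Pow(Y, -1))) = Mul(Rational(7, 6), w, Pow(Y, -1)))
Function('T')(a) = -4
Add(Add(-9621, Function('T')(n)), Function('K')(-137, 132)) = Add(Add(-9621, -4), Mul(Rational(7, 6), 132, Pow(-137, -1))) = Add(-9625, Mul(Rational(7, 6), 132, Rational(-1, 137))) = Add(-9625, Rational(-154, 137)) = Rational(-1318779, 137)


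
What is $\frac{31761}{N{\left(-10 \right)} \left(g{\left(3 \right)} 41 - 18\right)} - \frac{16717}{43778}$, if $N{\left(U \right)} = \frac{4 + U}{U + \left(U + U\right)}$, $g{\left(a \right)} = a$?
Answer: $\frac{66194381}{43778} \approx 1512.0$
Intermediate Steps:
$N{\left(U \right)} = \frac{4 + U}{3 U}$ ($N{\left(U \right)} = \frac{4 + U}{U + 2 U} = \frac{4 + U}{3 U}$)
$\frac{31761}{N{\left(-10 \right)} \left(g{\left(3 \right)} 41 - 18\right)} - \frac{16717}{43778} = \frac{31761}{\frac{4 - 10}{3 \left(-10\right)} \left(3 \cdot 41 - 18\right)} - \frac{16717}{43778} = \frac{31761}{\frac{1}{3} \left(- \frac{1}{10}\right) \left(-6\right) \left(123 - 18\right)} - \frac{16717}{43778} = \frac{31761}{\frac{1}{5} \cdot 105} - \frac{16717}{43778} = \frac{31761}{21} - \frac{16717}{43778} = 31761 \cdot \frac{1}{21} - \frac{16717}{43778} = \frac{10587}{7} - \frac{16717}{43778} = \frac{66194381}{43778}$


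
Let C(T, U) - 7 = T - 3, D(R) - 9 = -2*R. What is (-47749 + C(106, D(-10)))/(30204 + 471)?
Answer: -47639/30675 ≈ -1.5530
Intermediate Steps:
D(R) = 9 - 2*R
C(T, U) = 4 + T (C(T, U) = 7 + (T - 3) = 7 + (-3 + T) = 4 + T)
(-47749 + C(106, D(-10)))/(30204 + 471) = (-47749 + (4 + 106))/(30204 + 471) = (-47749 + 110)/30675 = -47639*1/30675 = -47639/30675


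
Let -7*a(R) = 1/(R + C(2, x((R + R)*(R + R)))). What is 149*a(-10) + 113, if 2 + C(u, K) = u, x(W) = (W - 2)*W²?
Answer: 8059/70 ≈ 115.13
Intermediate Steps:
x(W) = W²*(-2 + W) (x(W) = (-2 + W)*W² = W²*(-2 + W))
C(u, K) = -2 + u
a(R) = -1/(7*R) (a(R) = -1/(7*(R + (-2 + 2))) = -1/(7*(R + 0)) = -1/(7*R))
149*a(-10) + 113 = 149*(-⅐/(-10)) + 113 = 149*(-⅐*(-⅒)) + 113 = 149*(1/70) + 113 = 149/70 + 113 = 8059/70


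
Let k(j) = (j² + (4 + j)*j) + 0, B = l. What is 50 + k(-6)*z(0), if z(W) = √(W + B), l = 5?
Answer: 50 + 48*√5 ≈ 157.33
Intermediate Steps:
B = 5
z(W) = √(5 + W) (z(W) = √(W + 5) = √(5 + W))
k(j) = j² + j*(4 + j) (k(j) = (j² + j*(4 + j)) + 0 = j² + j*(4 + j))
50 + k(-6)*z(0) = 50 + (2*(-6)*(2 - 6))*√(5 + 0) = 50 + (2*(-6)*(-4))*√5 = 50 + 48*√5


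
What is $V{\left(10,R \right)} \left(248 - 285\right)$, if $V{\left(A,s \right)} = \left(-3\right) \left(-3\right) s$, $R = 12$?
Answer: $-3996$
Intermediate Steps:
$V{\left(A,s \right)} = 9 s$
$V{\left(10,R \right)} \left(248 - 285\right) = 9 \cdot 12 \left(248 - 285\right) = 108 \left(-37\right) = -3996$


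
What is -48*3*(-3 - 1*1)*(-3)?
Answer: -1728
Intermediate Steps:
-48*3*(-3 - 1*1)*(-3) = -48*3*(-3 - 1)*(-3) = -48*3*(-4)*(-3) = -(-576)*(-3) = -48*36 = -1728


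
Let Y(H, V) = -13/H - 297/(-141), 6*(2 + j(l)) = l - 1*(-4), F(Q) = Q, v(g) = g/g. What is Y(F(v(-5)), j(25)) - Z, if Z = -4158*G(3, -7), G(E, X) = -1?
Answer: -195938/47 ≈ -4168.9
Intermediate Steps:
v(g) = 1
j(l) = -4/3 + l/6 (j(l) = -2 + (l - 1*(-4))/6 = -2 + (l + 4)/6 = -2 + (4 + l)/6 = -2 + (2/3 + l/6) = -4/3 + l/6)
Y(H, V) = 99/47 - 13/H (Y(H, V) = -13/H - 297*(-1/141) = -13/H + 99/47 = 99/47 - 13/H)
Z = 4158 (Z = -4158*(-1) = 4158)
Y(F(v(-5)), j(25)) - Z = (99/47 - 13/1) - 1*4158 = (99/47 - 13*1) - 4158 = (99/47 - 13) - 4158 = -512/47 - 4158 = -195938/47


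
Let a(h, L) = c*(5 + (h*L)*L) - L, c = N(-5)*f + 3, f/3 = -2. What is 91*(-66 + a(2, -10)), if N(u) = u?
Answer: 610519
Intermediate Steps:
f = -6 (f = 3*(-2) = -6)
c = 33 (c = -5*(-6) + 3 = 30 + 3 = 33)
a(h, L) = 165 - L + 33*h*L² (a(h, L) = 33*(5 + (h*L)*L) - L = 33*(5 + (L*h)*L) - L = 33*(5 + h*L²) - L = (165 + 33*h*L²) - L = 165 - L + 33*h*L²)
91*(-66 + a(2, -10)) = 91*(-66 + (165 - 1*(-10) + 33*2*(-10)²)) = 91*(-66 + (165 + 10 + 33*2*100)) = 91*(-66 + (165 + 10 + 6600)) = 91*(-66 + 6775) = 91*6709 = 610519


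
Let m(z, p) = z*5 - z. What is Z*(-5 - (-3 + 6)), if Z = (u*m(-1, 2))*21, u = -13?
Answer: -8736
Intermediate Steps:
m(z, p) = 4*z (m(z, p) = 5*z - z = 4*z)
Z = 1092 (Z = -52*(-1)*21 = -13*(-4)*21 = 52*21 = 1092)
Z*(-5 - (-3 + 6)) = 1092*(-5 - (-3 + 6)) = 1092*(-5 - 1*3) = 1092*(-5 - 3) = 1092*(-8) = -8736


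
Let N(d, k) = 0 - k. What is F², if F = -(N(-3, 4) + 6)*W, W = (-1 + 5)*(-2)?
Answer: 256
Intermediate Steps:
N(d, k) = -k
W = -8 (W = 4*(-2) = -8)
F = 16 (F = -(-1*4 + 6)*(-8) = -(-4 + 6)*(-8) = -2*(-8) = -1*(-16) = 16)
F² = 16² = 256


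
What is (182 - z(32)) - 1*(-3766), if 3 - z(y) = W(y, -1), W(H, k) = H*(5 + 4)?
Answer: 4233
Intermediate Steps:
W(H, k) = 9*H (W(H, k) = H*9 = 9*H)
z(y) = 3 - 9*y
(182 - z(32)) - 1*(-3766) = (182 - (3 - 9*32)) - 1*(-3766) = (182 - (3 - 288)) + 3766 = (182 - 1*(-285)) + 3766 = (182 + 285) + 3766 = 467 + 3766 = 4233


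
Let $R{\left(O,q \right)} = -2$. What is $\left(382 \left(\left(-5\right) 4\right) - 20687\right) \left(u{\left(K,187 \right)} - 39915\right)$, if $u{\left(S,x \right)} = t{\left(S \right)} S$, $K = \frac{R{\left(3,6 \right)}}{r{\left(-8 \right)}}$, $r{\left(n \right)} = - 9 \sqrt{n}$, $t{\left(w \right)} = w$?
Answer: $\frac{183168925537}{162} \approx 1.1307 \cdot 10^{9}$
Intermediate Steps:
$K = - \frac{i \sqrt{2}}{18}$ ($K = - \frac{2}{\left(-9\right) \sqrt{-8}} = - \frac{2}{\left(-9\right) 2 i \sqrt{2}} = - \frac{2}{\left(-18\right) i \sqrt{2}} = - 2 \frac{i \sqrt{2}}{36} = - \frac{i \sqrt{2}}{18} \approx - 0.078567 i$)
$u{\left(S,x \right)} = S^{2}$ ($u{\left(S,x \right)} = S S = S^{2}$)
$\left(382 \left(\left(-5\right) 4\right) - 20687\right) \left(u{\left(K,187 \right)} - 39915\right) = \left(382 \left(\left(-5\right) 4\right) - 20687\right) \left(\left(- \frac{i \sqrt{2}}{18}\right)^{2} - 39915\right) = \left(382 \left(-20\right) - 20687\right) \left(- \frac{1}{162} - 39915\right) = \left(-7640 - 20687\right) \left(- \frac{6466231}{162}\right) = \left(-28327\right) \left(- \frac{6466231}{162}\right) = \frac{183168925537}{162}$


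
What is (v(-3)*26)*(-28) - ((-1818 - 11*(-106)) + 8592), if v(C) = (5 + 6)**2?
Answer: -96028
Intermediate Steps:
v(C) = 121 (v(C) = 11**2 = 121)
(v(-3)*26)*(-28) - ((-1818 - 11*(-106)) + 8592) = (121*26)*(-28) - ((-1818 - 11*(-106)) + 8592) = 3146*(-28) - ((-1818 + 1166) + 8592) = -88088 - (-652 + 8592) = -88088 - 1*7940 = -88088 - 7940 = -96028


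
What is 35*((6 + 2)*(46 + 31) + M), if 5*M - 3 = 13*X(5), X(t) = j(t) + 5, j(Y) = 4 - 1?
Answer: 22309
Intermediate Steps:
j(Y) = 3
X(t) = 8 (X(t) = 3 + 5 = 8)
M = 107/5 (M = ⅗ + (13*8)/5 = ⅗ + (⅕)*104 = ⅗ + 104/5 = 107/5 ≈ 21.400)
35*((6 + 2)*(46 + 31) + M) = 35*((6 + 2)*(46 + 31) + 107/5) = 35*(8*77 + 107/5) = 35*(616 + 107/5) = 35*(3187/5) = 22309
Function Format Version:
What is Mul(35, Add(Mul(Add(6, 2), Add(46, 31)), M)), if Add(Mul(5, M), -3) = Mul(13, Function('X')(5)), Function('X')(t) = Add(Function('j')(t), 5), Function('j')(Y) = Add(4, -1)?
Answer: 22309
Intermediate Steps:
Function('j')(Y) = 3
Function('X')(t) = 8 (Function('X')(t) = Add(3, 5) = 8)
M = Rational(107, 5) (M = Add(Rational(3, 5), Mul(Rational(1, 5), Mul(13, 8))) = Add(Rational(3, 5), Mul(Rational(1, 5), 104)) = Add(Rational(3, 5), Rational(104, 5)) = Rational(107, 5) ≈ 21.400)
Mul(35, Add(Mul(Add(6, 2), Add(46, 31)), M)) = Mul(35, Add(Mul(Add(6, 2), Add(46, 31)), Rational(107, 5))) = Mul(35, Add(Mul(8, 77), Rational(107, 5))) = Mul(35, Add(616, Rational(107, 5))) = Mul(35, Rational(3187, 5)) = 22309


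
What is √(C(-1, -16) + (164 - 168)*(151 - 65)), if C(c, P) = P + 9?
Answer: 3*I*√39 ≈ 18.735*I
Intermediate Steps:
C(c, P) = 9 + P
√(C(-1, -16) + (164 - 168)*(151 - 65)) = √((9 - 16) + (164 - 168)*(151 - 65)) = √(-7 - 4*86) = √(-7 - 344) = √(-351) = 3*I*√39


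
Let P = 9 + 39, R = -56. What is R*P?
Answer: -2688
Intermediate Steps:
P = 48
R*P = -56*48 = -2688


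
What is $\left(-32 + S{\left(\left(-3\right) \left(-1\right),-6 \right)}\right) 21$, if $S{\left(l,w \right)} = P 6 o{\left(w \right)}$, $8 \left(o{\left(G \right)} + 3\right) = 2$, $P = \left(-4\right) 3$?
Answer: $3486$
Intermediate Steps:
$P = -12$
$o{\left(G \right)} = - \frac{11}{4}$ ($o{\left(G \right)} = -3 + \frac{1}{8} \cdot 2 = -3 + \frac{1}{4} = - \frac{11}{4}$)
$S{\left(l,w \right)} = 198$ ($S{\left(l,w \right)} = \left(-12\right) 6 \left(- \frac{11}{4}\right) = \left(-72\right) \left(- \frac{11}{4}\right) = 198$)
$\left(-32 + S{\left(\left(-3\right) \left(-1\right),-6 \right)}\right) 21 = \left(-32 + 198\right) 21 = 166 \cdot 21 = 3486$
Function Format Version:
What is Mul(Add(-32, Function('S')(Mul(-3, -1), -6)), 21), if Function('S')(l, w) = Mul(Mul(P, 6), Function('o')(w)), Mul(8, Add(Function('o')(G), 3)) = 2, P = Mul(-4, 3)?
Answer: 3486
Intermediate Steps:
P = -12
Function('o')(G) = Rational(-11, 4) (Function('o')(G) = Add(-3, Mul(Rational(1, 8), 2)) = Add(-3, Rational(1, 4)) = Rational(-11, 4))
Function('S')(l, w) = 198 (Function('S')(l, w) = Mul(Mul(-12, 6), Rational(-11, 4)) = Mul(-72, Rational(-11, 4)) = 198)
Mul(Add(-32, Function('S')(Mul(-3, -1), -6)), 21) = Mul(Add(-32, 198), 21) = Mul(166, 21) = 3486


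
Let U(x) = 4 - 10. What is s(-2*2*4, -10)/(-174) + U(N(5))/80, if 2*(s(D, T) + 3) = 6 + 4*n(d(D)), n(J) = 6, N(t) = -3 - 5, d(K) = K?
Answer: -167/1160 ≈ -0.14397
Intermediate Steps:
N(t) = -8
U(x) = -6
s(D, T) = 12 (s(D, T) = -3 + (6 + 4*6)/2 = -3 + (6 + 24)/2 = -3 + (1/2)*30 = -3 + 15 = 12)
s(-2*2*4, -10)/(-174) + U(N(5))/80 = 12/(-174) - 6/80 = 12*(-1/174) - 6*1/80 = -2/29 - 3/40 = -167/1160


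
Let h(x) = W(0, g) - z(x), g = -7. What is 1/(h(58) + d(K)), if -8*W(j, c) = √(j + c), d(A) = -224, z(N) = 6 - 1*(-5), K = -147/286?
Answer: -15040/3534407 + 8*I*√7/3534407 ≈ -0.0042553 + 5.9886e-6*I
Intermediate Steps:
K = -147/286 (K = -147*1/286 = -147/286 ≈ -0.51399)
z(N) = 11 (z(N) = 6 + 5 = 11)
W(j, c) = -√(c + j)/8 (W(j, c) = -√(j + c)/8 = -√(c + j)/8)
h(x) = -11 - I*√7/8 (h(x) = -√(-7 + 0)/8 - 1*11 = -I*√7/8 - 11 = -11 - I*√7/8)
1/(h(58) + d(K)) = 1/((-11 - I*√7/8) - 224) = 1/(-235 - I*√7/8)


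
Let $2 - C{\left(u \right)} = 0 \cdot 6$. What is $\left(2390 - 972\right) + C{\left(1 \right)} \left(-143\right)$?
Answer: $1132$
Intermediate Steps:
$C{\left(u \right)} = 2$ ($C{\left(u \right)} = 2 - 0 \cdot 6 = 2 - 0 = 2 + 0 = 2$)
$\left(2390 - 972\right) + C{\left(1 \right)} \left(-143\right) = \left(2390 - 972\right) + 2 \left(-143\right) = 1418 - 286 = 1132$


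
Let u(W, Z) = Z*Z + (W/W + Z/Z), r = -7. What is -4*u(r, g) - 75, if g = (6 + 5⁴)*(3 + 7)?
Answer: -159264483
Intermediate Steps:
g = 6310 (g = (6 + 625)*10 = 631*10 = 6310)
u(W, Z) = 2 + Z² (u(W, Z) = Z² + (1 + 1) = Z² + 2 = 2 + Z²)
-4*u(r, g) - 75 = -4*(2 + 6310²) - 75 = -4*(2 + 39816100) - 75 = -4*39816102 - 75 = -159264408 - 75 = -159264483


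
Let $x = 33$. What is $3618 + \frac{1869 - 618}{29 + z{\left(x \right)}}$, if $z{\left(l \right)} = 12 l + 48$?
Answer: $\frac{1712565}{473} \approx 3620.6$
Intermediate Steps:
$z{\left(l \right)} = 48 + 12 l$
$3618 + \frac{1869 - 618}{29 + z{\left(x \right)}} = 3618 + \frac{1869 - 618}{29 + \left(48 + 12 \cdot 33\right)} = 3618 + \frac{1251}{29 + \left(48 + 396\right)} = 3618 + \frac{1251}{29 + 444} = 3618 + \frac{1251}{473} = \frac{1712565}{473}$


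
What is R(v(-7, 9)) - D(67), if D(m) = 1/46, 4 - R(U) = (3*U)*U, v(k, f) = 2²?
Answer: -2025/46 ≈ -44.022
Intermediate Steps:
v(k, f) = 4
R(U) = 4 - 3*U² (R(U) = 4 - 3*U*U = 4 - 3*U²)
D(m) = 1/46
R(v(-7, 9)) - D(67) = (4 - 3*4²) - 1*1/46 = (4 - 3*16) - 1/46 = (4 - 48) - 1/46 = -44 - 1/46 = -2025/46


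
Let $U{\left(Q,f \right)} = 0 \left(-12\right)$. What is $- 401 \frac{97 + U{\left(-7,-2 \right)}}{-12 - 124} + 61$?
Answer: $\frac{47193}{136} \approx 347.01$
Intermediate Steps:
$U{\left(Q,f \right)} = 0$
$- 401 \frac{97 + U{\left(-7,-2 \right)}}{-12 - 124} + 61 = - 401 \frac{97 + 0}{-12 - 124} + 61 = - 401 \frac{97}{-136} + 61 = - 401 \cdot 97 \left(- \frac{1}{136}\right) + 61 = \left(-401\right) \left(- \frac{97}{136}\right) + 61 = \frac{38897}{136} + 61 = \frac{47193}{136}$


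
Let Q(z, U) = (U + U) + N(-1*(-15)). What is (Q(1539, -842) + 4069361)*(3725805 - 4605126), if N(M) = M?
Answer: -3576806997132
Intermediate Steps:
Q(z, U) = 15 + 2*U (Q(z, U) = (U + U) - 1*(-15) = 2*U + 15 = 15 + 2*U)
(Q(1539, -842) + 4069361)*(3725805 - 4605126) = ((15 + 2*(-842)) + 4069361)*(3725805 - 4605126) = ((15 - 1684) + 4069361)*(-879321) = (-1669 + 4069361)*(-879321) = 4067692*(-879321) = -3576806997132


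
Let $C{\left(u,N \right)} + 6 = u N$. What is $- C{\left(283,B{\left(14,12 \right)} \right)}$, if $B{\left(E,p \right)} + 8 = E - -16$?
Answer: $-6220$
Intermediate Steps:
$B{\left(E,p \right)} = 8 + E$ ($B{\left(E,p \right)} = -8 + \left(E - -16\right) = -8 + \left(E + 16\right) = -8 + \left(16 + E\right) = 8 + E$)
$C{\left(u,N \right)} = -6 + N u$ ($C{\left(u,N \right)} = -6 + u N = -6 + N u$)
$- C{\left(283,B{\left(14,12 \right)} \right)} = - (-6 + \left(8 + 14\right) 283) = - (-6 + 22 \cdot 283) = - (-6 + 6226) = \left(-1\right) 6220 = -6220$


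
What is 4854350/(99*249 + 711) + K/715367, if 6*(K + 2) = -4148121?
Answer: 3455107638259/18143137854 ≈ 190.44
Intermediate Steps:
K = -1382711/2 (K = -2 + (⅙)*(-4148121) = -2 - 1382707/2 = -1382711/2 ≈ -6.9136e+5)
4854350/(99*249 + 711) + K/715367 = 4854350/(99*249 + 711) - 1382711/2/715367 = 4854350/(24651 + 711) - 1382711/2*1/715367 = 4854350/25362 - 1382711/1430734 = 4854350*(1/25362) - 1382711/1430734 = 2427175/12681 - 1382711/1430734 = 3455107638259/18143137854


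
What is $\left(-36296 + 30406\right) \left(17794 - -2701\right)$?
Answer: $-120715550$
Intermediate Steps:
$\left(-36296 + 30406\right) \left(17794 - -2701\right) = - 5890 \left(17794 + 2701\right) = \left(-5890\right) 20495 = -120715550$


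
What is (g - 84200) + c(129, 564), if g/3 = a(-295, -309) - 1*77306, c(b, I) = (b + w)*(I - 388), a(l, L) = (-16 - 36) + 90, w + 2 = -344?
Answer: -354196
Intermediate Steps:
w = -346 (w = -2 - 344 = -346)
a(l, L) = 38 (a(l, L) = -52 + 90 = 38)
c(b, I) = (-388 + I)*(-346 + b) (c(b, I) = (b - 346)*(I - 388) = (-346 + b)*(-388 + I) = (-388 + I)*(-346 + b))
g = -231804 (g = 3*(38 - 1*77306) = 3*(38 - 77306) = 3*(-77268) = -231804)
(g - 84200) + c(129, 564) = (-231804 - 84200) + (134248 - 388*129 - 346*564 + 564*129) = -316004 + (134248 - 50052 - 195144 + 72756) = -316004 - 38192 = -354196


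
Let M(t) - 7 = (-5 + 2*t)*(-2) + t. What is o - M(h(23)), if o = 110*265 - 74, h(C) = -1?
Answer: 29056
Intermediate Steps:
o = 29076 (o = 29150 - 74 = 29076)
M(t) = 17 - 3*t (M(t) = 7 + ((-5 + 2*t)*(-2) + t) = 7 + ((10 - 4*t) + t) = 7 + (10 - 3*t) = 17 - 3*t)
o - M(h(23)) = 29076 - (17 - 3*(-1)) = 29076 - (17 + 3) = 29076 - 1*20 = 29076 - 20 = 29056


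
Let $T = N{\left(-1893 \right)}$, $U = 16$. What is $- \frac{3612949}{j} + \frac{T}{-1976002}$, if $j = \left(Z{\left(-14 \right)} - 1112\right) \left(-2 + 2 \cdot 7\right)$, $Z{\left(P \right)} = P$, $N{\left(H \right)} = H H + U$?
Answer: $\frac{3545387335409}{13349869512} \approx 265.57$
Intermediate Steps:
$N{\left(H \right)} = 16 + H^{2}$ ($N{\left(H \right)} = H H + 16 = H^{2} + 16 = 16 + H^{2}$)
$T = 3583465$ ($T = 16 + \left(-1893\right)^{2} = 16 + 3583449 = 3583465$)
$j = -13512$ ($j = \left(-14 - 1112\right) \left(-2 + 2 \cdot 7\right) = - 1126 \left(-2 + 14\right) = \left(-1126\right) 12 = -13512$)
$- \frac{3612949}{j} + \frac{T}{-1976002} = - \frac{3612949}{-13512} + \frac{3583465}{-1976002} = \left(-3612949\right) \left(- \frac{1}{13512}\right) + 3583465 \left(- \frac{1}{1976002}\right) = \frac{3612949}{13512} - \frac{3583465}{1976002} = \frac{3545387335409}{13349869512}$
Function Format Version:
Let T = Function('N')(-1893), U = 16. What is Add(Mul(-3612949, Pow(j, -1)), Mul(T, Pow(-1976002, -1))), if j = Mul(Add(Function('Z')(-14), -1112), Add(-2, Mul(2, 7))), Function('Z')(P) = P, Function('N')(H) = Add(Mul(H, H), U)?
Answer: Rational(3545387335409, 13349869512) ≈ 265.57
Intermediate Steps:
Function('N')(H) = Add(16, Pow(H, 2)) (Function('N')(H) = Add(Mul(H, H), 16) = Add(Pow(H, 2), 16) = Add(16, Pow(H, 2)))
T = 3583465 (T = Add(16, Pow(-1893, 2)) = Add(16, 3583449) = 3583465)
j = -13512 (j = Mul(Add(-14, -1112), Add(-2, Mul(2, 7))) = Mul(-1126, Add(-2, 14)) = Mul(-1126, 12) = -13512)
Add(Mul(-3612949, Pow(j, -1)), Mul(T, Pow(-1976002, -1))) = Add(Mul(-3612949, Pow(-13512, -1)), Mul(3583465, Pow(-1976002, -1))) = Add(Mul(-3612949, Rational(-1, 13512)), Mul(3583465, Rational(-1, 1976002))) = Add(Rational(3612949, 13512), Rational(-3583465, 1976002)) = Rational(3545387335409, 13349869512)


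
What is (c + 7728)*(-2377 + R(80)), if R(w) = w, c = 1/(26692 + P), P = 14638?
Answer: -733657759577/41330 ≈ -1.7751e+7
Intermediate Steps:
c = 1/41330 (c = 1/(26692 + 14638) = 1/41330 ≈ 2.4195e-5)
(c + 7728)*(-2377 + R(80)) = (1/41330 + 7728)*(-2377 + 80) = (319398241/41330)*(-2297) = -733657759577/41330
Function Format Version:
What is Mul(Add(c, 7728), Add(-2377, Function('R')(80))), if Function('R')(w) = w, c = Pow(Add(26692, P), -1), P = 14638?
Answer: Rational(-733657759577, 41330) ≈ -1.7751e+7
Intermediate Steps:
c = Rational(1, 41330) (c = Pow(Add(26692, 14638), -1) = Pow(41330, -1) = Rational(1, 41330) ≈ 2.4195e-5)
Mul(Add(c, 7728), Add(-2377, Function('R')(80))) = Mul(Add(Rational(1, 41330), 7728), Add(-2377, 80)) = Mul(Rational(319398241, 41330), -2297) = Rational(-733657759577, 41330)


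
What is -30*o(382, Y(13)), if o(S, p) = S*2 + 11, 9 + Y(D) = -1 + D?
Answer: -23250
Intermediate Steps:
Y(D) = -10 + D (Y(D) = -9 + (-1 + D) = -10 + D)
o(S, p) = 11 + 2*S (o(S, p) = 2*S + 11 = 11 + 2*S)
-30*o(382, Y(13)) = -30*(11 + 2*382) = -30*(11 + 764) = -30*775 = -23250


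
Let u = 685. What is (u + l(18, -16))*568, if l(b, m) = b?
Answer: 399304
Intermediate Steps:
(u + l(18, -16))*568 = (685 + 18)*568 = 703*568 = 399304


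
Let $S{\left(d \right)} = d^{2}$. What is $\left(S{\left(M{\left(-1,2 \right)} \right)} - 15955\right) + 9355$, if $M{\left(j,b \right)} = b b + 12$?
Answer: $-6344$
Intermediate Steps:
$M{\left(j,b \right)} = 12 + b^{2}$ ($M{\left(j,b \right)} = b^{2} + 12 = 12 + b^{2}$)
$\left(S{\left(M{\left(-1,2 \right)} \right)} - 15955\right) + 9355 = \left(\left(12 + 2^{2}\right)^{2} - 15955\right) + 9355 = \left(\left(12 + 4\right)^{2} - 15955\right) + 9355 = \left(16^{2} - 15955\right) + 9355 = \left(256 - 15955\right) + 9355 = -15699 + 9355 = -6344$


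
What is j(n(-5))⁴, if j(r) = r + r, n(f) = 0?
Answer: 0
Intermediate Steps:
j(r) = 2*r
j(n(-5))⁴ = (2*0)⁴ = 0⁴ = 0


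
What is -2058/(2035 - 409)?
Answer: -343/271 ≈ -1.2657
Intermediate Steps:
-2058/(2035 - 409) = -2058/1626 = -2058*1/1626 = -343/271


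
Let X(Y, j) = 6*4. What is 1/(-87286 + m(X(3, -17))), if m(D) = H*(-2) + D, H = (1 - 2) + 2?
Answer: -1/87264 ≈ -1.1459e-5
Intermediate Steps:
H = 1 (H = -1 + 2 = 1)
X(Y, j) = 24
m(D) = -2 + D (m(D) = 1*(-2) + D = -2 + D)
1/(-87286 + m(X(3, -17))) = 1/(-87286 + (-2 + 24)) = 1/(-87286 + 22) = 1/(-87264) = -1/87264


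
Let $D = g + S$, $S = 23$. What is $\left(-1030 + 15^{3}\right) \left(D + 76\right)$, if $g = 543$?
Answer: $1505490$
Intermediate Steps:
$D = 566$ ($D = 543 + 23 = 566$)
$\left(-1030 + 15^{3}\right) \left(D + 76\right) = \left(-1030 + 15^{3}\right) \left(566 + 76\right) = \left(-1030 + 3375\right) 642 = 2345 \cdot 642 = 1505490$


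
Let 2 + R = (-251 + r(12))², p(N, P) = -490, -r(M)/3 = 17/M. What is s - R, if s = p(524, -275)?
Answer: -1050249/16 ≈ -65641.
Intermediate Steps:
r(M) = -51/M
R = 1042409/16 (R = -2 + (-251 - 51/12)² = -2 + (-251 - 51*1/12)² = -2 + (-251 - 17/4)² = -2 + (-1021/4)² = -2 + 1042441/16 = 1042409/16 ≈ 65151.)
s = -490
s - R = -490 - 1*1042409/16 = -490 - 1042409/16 = -1050249/16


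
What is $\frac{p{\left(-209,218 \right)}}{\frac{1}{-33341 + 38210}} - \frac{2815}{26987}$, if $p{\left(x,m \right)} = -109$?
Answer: $- \frac{14322570442}{26987} \approx -5.3072 \cdot 10^{5}$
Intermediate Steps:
$\frac{p{\left(-209,218 \right)}}{\frac{1}{-33341 + 38210}} - \frac{2815}{26987} = - \frac{109}{\frac{1}{-33341 + 38210}} - \frac{2815}{26987} = - \frac{109}{\frac{1}{4869}} - \frac{2815}{26987} = - 109 \frac{1}{\frac{1}{4869}} - \frac{2815}{26987} = \left(-109\right) 4869 - \frac{2815}{26987} = -530721 - \frac{2815}{26987} = - \frac{14322570442}{26987}$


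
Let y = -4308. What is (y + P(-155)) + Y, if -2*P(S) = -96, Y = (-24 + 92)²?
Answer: 364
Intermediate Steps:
Y = 4624 (Y = 68² = 4624)
P(S) = 48 (P(S) = -½*(-96) = 48)
(y + P(-155)) + Y = (-4308 + 48) + 4624 = -4260 + 4624 = 364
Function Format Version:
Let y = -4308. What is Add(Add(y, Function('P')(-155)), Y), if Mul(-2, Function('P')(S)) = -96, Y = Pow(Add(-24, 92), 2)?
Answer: 364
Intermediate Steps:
Y = 4624 (Y = Pow(68, 2) = 4624)
Function('P')(S) = 48 (Function('P')(S) = Mul(Rational(-1, 2), -96) = 48)
Add(Add(y, Function('P')(-155)), Y) = Add(Add(-4308, 48), 4624) = Add(-4260, 4624) = 364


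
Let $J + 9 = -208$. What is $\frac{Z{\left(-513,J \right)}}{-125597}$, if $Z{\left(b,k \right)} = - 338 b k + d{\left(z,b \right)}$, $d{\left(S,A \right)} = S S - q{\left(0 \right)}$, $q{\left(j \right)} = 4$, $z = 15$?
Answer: $\frac{37626277}{125597} \approx 299.58$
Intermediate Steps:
$J = -217$ ($J = -9 - 208 = -217$)
$d{\left(S,A \right)} = -4 + S^{2}$ ($d{\left(S,A \right)} = S S - 4 = S^{2} - 4 = -4 + S^{2}$)
$Z{\left(b,k \right)} = 221 - 338 b k$ ($Z{\left(b,k \right)} = - 338 b k - \left(4 - 15^{2}\right) = - 338 b k + \left(-4 + 225\right) = - 338 b k + 221 = 221 - 338 b k$)
$\frac{Z{\left(-513,J \right)}}{-125597} = \frac{221 - \left(-173394\right) \left(-217\right)}{-125597} = \left(221 - 37626498\right) \left(- \frac{1}{125597}\right) = \left(-37626277\right) \left(- \frac{1}{125597}\right) = \frac{37626277}{125597}$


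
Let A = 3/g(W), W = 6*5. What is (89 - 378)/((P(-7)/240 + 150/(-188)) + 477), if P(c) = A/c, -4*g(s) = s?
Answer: -57048600/94002347 ≈ -0.60688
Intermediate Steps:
W = 30
g(s) = -s/4
A = -⅖ (A = 3/((-¼*30)) = 3/(-15/2) = 3*(-2/15) = -⅖ ≈ -0.40000)
P(c) = -2/(5*c)
(89 - 378)/((P(-7)/240 + 150/(-188)) + 477) = (89 - 378)/((-⅖/(-7)/240 + 150/(-188)) + 477) = -289/((-⅖*(-⅐)*(1/240) + 150*(-1/188)) + 477) = -289/(((2/35)*(1/240) - 75/94) + 477) = -289/((1/4200 - 75/94) + 477) = -289/(-157453/197400 + 477) = -289/94002347/197400 = -289*197400/94002347 = -57048600/94002347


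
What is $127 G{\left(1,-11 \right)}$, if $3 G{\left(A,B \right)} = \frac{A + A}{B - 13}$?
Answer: $- \frac{127}{36} \approx -3.5278$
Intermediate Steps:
$G{\left(A,B \right)} = \frac{2 A}{3 \left(-13 + B\right)}$ ($G{\left(A,B \right)} = \frac{\left(A + A\right) \frac{1}{B - 13}}{3} = \frac{2 A \frac{1}{-13 + B}}{3} = \frac{2 A}{3 \left(-13 + B\right)}$)
$127 G{\left(1,-11 \right)} = 127 \cdot \frac{2}{3} \cdot 1 \frac{1}{-13 - 11} = 127 \cdot \frac{2}{3} \cdot 1 \frac{1}{-24} = 127 \cdot \frac{2}{3} \cdot 1 \left(- \frac{1}{24}\right) = 127 \left(- \frac{1}{36}\right) = - \frac{127}{36}$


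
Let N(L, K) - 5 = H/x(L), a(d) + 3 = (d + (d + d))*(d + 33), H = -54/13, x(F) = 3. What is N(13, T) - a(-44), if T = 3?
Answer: -18790/13 ≈ -1445.4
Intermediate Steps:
H = -54/13 (H = -54*1/13 = -54/13 ≈ -4.1538)
a(d) = -3 + 3*d*(33 + d) (a(d) = -3 + (d + (d + d))*(d + 33) = -3 + (d + 2*d)*(33 + d) = -3 + (3*d)*(33 + d) = -3 + 3*d*(33 + d))
N(L, K) = 47/13 (N(L, K) = 5 - 54/13/3 = 5 - 54/13*⅓ = 5 - 18/13 = 47/13)
N(13, T) - a(-44) = 47/13 - (-3 + 3*(-44)² + 99*(-44)) = 47/13 - (-3 + 3*1936 - 4356) = 47/13 - (-3 + 5808 - 4356) = 47/13 - 1*1449 = 47/13 - 1449 = -18790/13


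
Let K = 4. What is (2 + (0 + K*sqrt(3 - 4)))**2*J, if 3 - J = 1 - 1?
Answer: -36 + 48*I ≈ -36.0 + 48.0*I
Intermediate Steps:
J = 3 (J = 3 - (1 - 1) = 3 - 1*0 = 3 + 0 = 3)
(2 + (0 + K*sqrt(3 - 4)))**2*J = (2 + (0 + 4*sqrt(3 - 4)))**2*3 = (2 + (0 + 4*sqrt(-1)))**2*3 = (2 + (0 + 4*I))**2*3 = (2 + 4*I)**2*3 = 3*(2 + 4*I)**2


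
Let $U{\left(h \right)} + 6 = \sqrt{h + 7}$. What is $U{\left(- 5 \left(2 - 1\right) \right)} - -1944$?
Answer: $1938 + \sqrt{2} \approx 1939.4$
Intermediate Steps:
$U{\left(h \right)} = -6 + \sqrt{7 + h}$ ($U{\left(h \right)} = -6 + \sqrt{h + 7} = -6 + \sqrt{7 + h}$)
$U{\left(- 5 \left(2 - 1\right) \right)} - -1944 = \left(-6 + \sqrt{7 - 5 \left(2 - 1\right)}\right) - -1944 = \left(-6 + \sqrt{7 - 5}\right) + 1944 = \left(-6 + \sqrt{2}\right) + 1944 = 1938 + \sqrt{2}$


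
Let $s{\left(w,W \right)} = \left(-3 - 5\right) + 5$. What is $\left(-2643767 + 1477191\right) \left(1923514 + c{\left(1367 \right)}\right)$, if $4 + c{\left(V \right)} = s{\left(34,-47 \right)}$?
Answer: $-2243917102032$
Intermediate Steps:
$s{\left(w,W \right)} = -3$ ($s{\left(w,W \right)} = -8 + 5 = -3$)
$c{\left(V \right)} = -7$ ($c{\left(V \right)} = -4 - 3 = -7$)
$\left(-2643767 + 1477191\right) \left(1923514 + c{\left(1367 \right)}\right) = \left(-2643767 + 1477191\right) \left(1923514 - 7\right) = \left(-1166576\right) 1923507 = -2243917102032$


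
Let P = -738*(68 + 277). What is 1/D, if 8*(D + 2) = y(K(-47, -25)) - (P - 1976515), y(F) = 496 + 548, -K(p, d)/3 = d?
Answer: 8/2232153 ≈ 3.5840e-6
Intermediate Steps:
K(p, d) = -3*d
y(F) = 1044
P = -254610 (P = -738*345 = -254610)
D = 2232153/8 (D = -2 + (1044 - (-254610 - 1976515))/8 = -2 + (1044 - 1*(-2231125))/8 = -2 + (1044 + 2231125)/8 = -2 + (⅛)*2232169 = -2 + 2232169/8 = 2232153/8 ≈ 2.7902e+5)
1/D = 1/(2232153/8) = 8/2232153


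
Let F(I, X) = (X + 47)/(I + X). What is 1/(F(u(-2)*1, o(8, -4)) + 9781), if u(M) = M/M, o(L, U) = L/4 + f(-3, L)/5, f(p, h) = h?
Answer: 1/9792 ≈ 0.00010212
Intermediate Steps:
o(L, U) = 9*L/20 (o(L, U) = L/4 + L/5 = 9*L/20)
u(M) = 1
F(I, X) = (47 + X)/(I + X)
1/(F(u(-2)*1, o(8, -4)) + 9781) = 1/((47 + (9/20)*8)/(1*1 + (9/20)*8) + 9781) = 1/((47 + 18/5)/(1 + 18/5) + 9781) = 1/((253/5)/(23/5) + 9781) = 1/((5/23)*(253/5) + 9781) = 1/(11 + 9781) = 1/9792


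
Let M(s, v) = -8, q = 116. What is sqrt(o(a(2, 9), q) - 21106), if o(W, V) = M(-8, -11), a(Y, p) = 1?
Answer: 3*I*sqrt(2346) ≈ 145.31*I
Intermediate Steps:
o(W, V) = -8
sqrt(o(a(2, 9), q) - 21106) = sqrt(-8 - 21106) = sqrt(-21114) = 3*I*sqrt(2346)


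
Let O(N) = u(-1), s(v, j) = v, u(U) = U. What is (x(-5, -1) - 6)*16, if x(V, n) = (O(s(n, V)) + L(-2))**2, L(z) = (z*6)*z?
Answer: 8368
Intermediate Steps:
O(N) = -1
L(z) = 6*z**2 (L(z) = (6*z)*z = 6*z**2)
x(V, n) = 529 (x(V, n) = (-1 + 6*(-2)**2)**2 = (-1 + 6*4)**2 = (-1 + 24)**2 = 23**2 = 529)
(x(-5, -1) - 6)*16 = (529 - 6)*16 = 523*16 = 8368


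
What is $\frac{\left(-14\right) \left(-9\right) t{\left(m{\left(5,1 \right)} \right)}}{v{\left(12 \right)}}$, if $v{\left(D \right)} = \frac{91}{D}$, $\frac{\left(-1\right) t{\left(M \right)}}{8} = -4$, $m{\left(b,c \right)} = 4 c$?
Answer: $\frac{6912}{13} \approx 531.69$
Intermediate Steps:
$t{\left(M \right)} = 32$ ($t{\left(M \right)} = \left(-8\right) \left(-4\right) = 32$)
$\frac{\left(-14\right) \left(-9\right) t{\left(m{\left(5,1 \right)} \right)}}{v{\left(12 \right)}} = \frac{\left(-14\right) \left(-9\right) 32}{91 \cdot \frac{1}{12}} = \frac{126 \cdot 32}{91 \cdot \frac{1}{12}} = \frac{4032}{\frac{91}{12}} = 4032 \cdot \frac{12}{91} = \frac{6912}{13}$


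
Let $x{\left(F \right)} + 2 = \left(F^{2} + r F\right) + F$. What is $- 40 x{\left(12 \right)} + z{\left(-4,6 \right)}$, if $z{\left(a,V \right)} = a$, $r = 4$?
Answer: $-8084$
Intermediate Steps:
$x{\left(F \right)} = -2 + F^{2} + 5 F$ ($x{\left(F \right)} = -2 + \left(\left(F^{2} + 4 F\right) + F\right) = -2 + \left(F^{2} + 5 F\right) = -2 + F^{2} + 5 F$)
$- 40 x{\left(12 \right)} + z{\left(-4,6 \right)} = - 40 \left(-2 + 12^{2} + 5 \cdot 12\right) - 4 = - 40 \left(-2 + 144 + 60\right) - 4 = \left(-40\right) 202 - 4 = -8080 - 4 = -8084$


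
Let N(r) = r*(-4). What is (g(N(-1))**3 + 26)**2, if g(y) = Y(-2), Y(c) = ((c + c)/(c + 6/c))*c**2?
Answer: 53963716/15625 ≈ 3453.7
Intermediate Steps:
Y(c) = 2*c**3/(c + 6/c) (Y(c) = ((2*c)/(c + 6/c))*c**2 = (2*c/(c + 6/c))*c**2 = 2*c**3/(c + 6/c))
N(r) = -4*r
g(y) = 16/5 (g(y) = 2*(-2)**4/(6 + (-2)**2) = 2*16/(6 + 4) = 2*16/10 = 2*16*(1/10) = 16/5)
(g(N(-1))**3 + 26)**2 = ((16/5)**3 + 26)**2 = (4096/125 + 26)**2 = (7346/125)**2 = 53963716/15625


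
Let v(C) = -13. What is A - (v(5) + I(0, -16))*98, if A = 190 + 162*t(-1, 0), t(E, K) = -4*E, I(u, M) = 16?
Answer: 544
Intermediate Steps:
A = 838 (A = 190 + 162*(-4*(-1)) = 190 + 162*4 = 190 + 648 = 838)
A - (v(5) + I(0, -16))*98 = 838 - (-13 + 16)*98 = 838 - 3*98 = 838 - 1*294 = 838 - 294 = 544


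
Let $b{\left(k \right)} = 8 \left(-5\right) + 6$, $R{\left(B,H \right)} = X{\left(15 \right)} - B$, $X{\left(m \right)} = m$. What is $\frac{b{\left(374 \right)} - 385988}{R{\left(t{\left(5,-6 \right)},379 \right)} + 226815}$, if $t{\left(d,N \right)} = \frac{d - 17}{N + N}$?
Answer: $- \frac{386022}{226829} \approx -1.7018$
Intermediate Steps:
$t{\left(d,N \right)} = \frac{-17 + d}{2 N}$
$R{\left(B,H \right)} = 15 - B$
$b{\left(k \right)} = -34$ ($b{\left(k \right)} = -40 + 6 = -34$)
$\frac{b{\left(374 \right)} - 385988}{R{\left(t{\left(5,-6 \right)},379 \right)} + 226815} = \frac{-34 - 385988}{\left(15 - \frac{-17 + 5}{2 \left(-6\right)}\right) + 226815} = - \frac{386022}{\left(15 - \frac{1}{2} \left(- \frac{1}{6}\right) \left(-12\right)\right) + 226815} = - \frac{386022}{\left(15 - 1\right) + 226815} = - \frac{386022}{14 + 226815} = - \frac{386022}{226829}$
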